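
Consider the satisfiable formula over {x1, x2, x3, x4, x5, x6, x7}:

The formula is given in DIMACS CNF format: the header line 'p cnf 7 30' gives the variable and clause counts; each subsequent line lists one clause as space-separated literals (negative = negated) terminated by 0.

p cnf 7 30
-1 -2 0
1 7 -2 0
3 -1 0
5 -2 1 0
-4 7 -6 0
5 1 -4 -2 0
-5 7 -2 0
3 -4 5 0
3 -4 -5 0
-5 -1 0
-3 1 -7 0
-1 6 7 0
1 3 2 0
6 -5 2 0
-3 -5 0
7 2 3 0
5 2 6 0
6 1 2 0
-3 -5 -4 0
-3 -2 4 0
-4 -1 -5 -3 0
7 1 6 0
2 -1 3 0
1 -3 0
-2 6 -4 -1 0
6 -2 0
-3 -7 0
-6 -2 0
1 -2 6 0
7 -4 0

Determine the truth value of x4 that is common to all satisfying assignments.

Suppose x4 = True.
Unit clause (x7) forces x7 = True.
Unit clause (¬x3) forces x3 = False.
Unit clause (¬x1) forces x1 = False.
Unit clause (x5) forces x5 = True.
That conflicts with the unit clause (¬x5).
So every satisfying assignment has x4 = False.

False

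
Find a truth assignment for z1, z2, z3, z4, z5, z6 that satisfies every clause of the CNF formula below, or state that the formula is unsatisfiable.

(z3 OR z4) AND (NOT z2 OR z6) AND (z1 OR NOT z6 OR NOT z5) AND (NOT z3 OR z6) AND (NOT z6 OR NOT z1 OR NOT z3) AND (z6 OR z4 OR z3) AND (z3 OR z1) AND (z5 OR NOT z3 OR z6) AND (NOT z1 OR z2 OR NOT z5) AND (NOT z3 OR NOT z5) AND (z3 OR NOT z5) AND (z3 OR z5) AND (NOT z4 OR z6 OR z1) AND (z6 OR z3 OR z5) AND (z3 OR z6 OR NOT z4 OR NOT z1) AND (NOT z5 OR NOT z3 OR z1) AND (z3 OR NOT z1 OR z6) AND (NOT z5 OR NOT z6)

Branch on z3: set z3 = true.
The clause (z6) is unit, so z6 = true.
The clause (NOT z1) is unit, so z1 = false.
The clause (NOT z5) is unit, so z5 = false.
Every clause is now satisfied; z2, z4 are unconstrained.

z1 ↦ false; z2 ↦ false; z3 ↦ true; z4 ↦ true; z5 ↦ false; z6 ↦ true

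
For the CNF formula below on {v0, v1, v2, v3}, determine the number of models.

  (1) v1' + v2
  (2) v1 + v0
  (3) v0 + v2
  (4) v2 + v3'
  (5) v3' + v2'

4

There are 2^4 = 16 truth assignments over (v0, v1, v2, v3).
Split on v1. With v1 = 1, the clauses containing v1 are satisfied and v1' drops from the rest; 2 of the 2^3 = 8 assignments to the other variables satisfy what remains.
With v1 = 0, by the same count on the reduced clause set, 2 assignments work.
Total: 2 + 2 = 4.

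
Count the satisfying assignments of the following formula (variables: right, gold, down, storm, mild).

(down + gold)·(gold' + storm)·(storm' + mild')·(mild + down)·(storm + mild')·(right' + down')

3

There are 2^5 = 32 truth assignments over (right, gold, down, storm, mild).
Split on storm. With storm = 1, the clauses containing storm are satisfied and storm' drops from the rest; 2 of the 2^4 = 16 assignments to the other variables satisfy what remains.
With storm = 0, by the same count on the reduced clause set, 1 assignment works.
(One model: right=F, gold=F, down=T, storm=F, mild=F.)
Total: 2 + 1 = 3.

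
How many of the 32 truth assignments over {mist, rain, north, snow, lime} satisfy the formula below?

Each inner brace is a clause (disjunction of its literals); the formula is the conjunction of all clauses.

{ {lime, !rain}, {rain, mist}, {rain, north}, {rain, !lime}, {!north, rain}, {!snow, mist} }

There are 2^5 = 32 truth assignments over (mist, rain, north, snow, lime).
Split on snow. With snow = true, the clauses containing snow are satisfied and !snow drops from the rest; 2 of the 2^4 = 16 assignments to the other variables satisfy what remains.
With snow = false, by the same count on the reduced clause set, 4 assignments work.
Total: 2 + 4 = 6.

6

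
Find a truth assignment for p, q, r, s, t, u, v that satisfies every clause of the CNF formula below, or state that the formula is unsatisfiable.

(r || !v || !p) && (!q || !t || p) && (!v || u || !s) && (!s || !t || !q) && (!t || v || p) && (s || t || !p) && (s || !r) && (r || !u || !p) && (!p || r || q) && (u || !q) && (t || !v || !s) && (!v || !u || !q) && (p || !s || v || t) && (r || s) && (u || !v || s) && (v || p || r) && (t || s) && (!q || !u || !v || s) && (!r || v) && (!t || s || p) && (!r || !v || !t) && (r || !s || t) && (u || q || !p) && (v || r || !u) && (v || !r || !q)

p: false; q: false; r: false; s: true; t: true; u: true; v: true

Case s = true:
Case v = true:
The clause (u) is unit, so u = true.
The clause (t) is unit, so t = true.
The clause (!q) is unit, so q = false.
The clause (!r) is unit, so r = false.
The clause (!p) is unit, so p = false.
All clauses are satisfied.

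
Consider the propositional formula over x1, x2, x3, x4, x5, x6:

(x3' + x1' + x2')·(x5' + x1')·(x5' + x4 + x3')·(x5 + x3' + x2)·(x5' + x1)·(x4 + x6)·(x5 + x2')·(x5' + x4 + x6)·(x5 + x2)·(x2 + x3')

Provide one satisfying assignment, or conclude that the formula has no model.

UNSATISFIABLE

Suppose x5 = 0.
From the singleton clause (x2'), x2 = 0.
Now (x2) is unsatisfied and unit — conflict.
So x5 must be the other value — set x5 = 1.
From the singleton clause (x1'), x1 = 0.
Now (x1) is unsatisfied and unit — conflict.
Both values of x5 lead to a conflict.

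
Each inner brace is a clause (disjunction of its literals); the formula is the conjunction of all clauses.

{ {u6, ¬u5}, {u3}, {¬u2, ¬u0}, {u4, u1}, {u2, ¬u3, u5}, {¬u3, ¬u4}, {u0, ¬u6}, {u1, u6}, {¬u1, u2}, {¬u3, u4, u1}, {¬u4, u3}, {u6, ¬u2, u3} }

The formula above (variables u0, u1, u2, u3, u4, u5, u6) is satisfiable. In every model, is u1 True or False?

Suppose u1 = False.
The clause (u3) is unit, so u3 = True.
The clause (u4) is unit, so u4 = True.
But (¬u4) is also a unit clause — contradiction.
So every satisfying assignment has u1 = True.

True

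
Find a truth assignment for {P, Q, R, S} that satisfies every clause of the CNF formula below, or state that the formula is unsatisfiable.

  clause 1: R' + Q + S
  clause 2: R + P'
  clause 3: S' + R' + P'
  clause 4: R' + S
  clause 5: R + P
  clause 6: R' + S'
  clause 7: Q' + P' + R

UNSATISFIABLE

Branch on R: set R = 1.
From the singleton clause (S), S = 1.
Now (S') is unsatisfied and unit — conflict.
So R must be the other value — set R = 0.
From the singleton clause (P'), P = 0.
Now (P) is unsatisfied and unit — conflict.
Either choice for R ends in contradiction.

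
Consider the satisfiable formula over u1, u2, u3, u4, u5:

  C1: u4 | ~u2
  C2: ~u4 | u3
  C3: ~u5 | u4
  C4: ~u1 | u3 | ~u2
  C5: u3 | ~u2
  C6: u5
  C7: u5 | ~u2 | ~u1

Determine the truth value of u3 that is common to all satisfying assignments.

True

Suppose u3 = 0.
From the singleton clause (~u4), u4 = 0.
From the singleton clause (~u2), u2 = 0.
From the singleton clause (~u5), u5 = 0.
Now (u5) is unsatisfied and unit — conflict.
So every satisfying assignment has u3 = True.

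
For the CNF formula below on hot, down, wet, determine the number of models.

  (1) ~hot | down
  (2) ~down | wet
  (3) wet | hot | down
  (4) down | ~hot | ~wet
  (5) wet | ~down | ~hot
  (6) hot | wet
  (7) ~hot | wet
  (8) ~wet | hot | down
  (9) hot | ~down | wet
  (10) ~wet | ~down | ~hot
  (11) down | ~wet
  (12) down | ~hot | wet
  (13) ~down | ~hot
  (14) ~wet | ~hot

1

There are 2^3 = 8 truth assignments over (hot, down, wet).
Check each against the 14 clauses (columns in the order hot, down, wet):
  F F F  ✗ fails (wet | hot | down)
  F F T  ✗ fails (~wet | hot | down)
  F T F  ✗ fails (~down | wet)
  F T T  ✓ satisfies all
  T F F  ✗ fails (~hot | down)
  T F T  ✗ fails (~hot | down)
  T T F  ✗ fails (~down | wet)
  T T T  ✗ fails (~wet | ~down | ~hot)
1 of the 8 rows is a model.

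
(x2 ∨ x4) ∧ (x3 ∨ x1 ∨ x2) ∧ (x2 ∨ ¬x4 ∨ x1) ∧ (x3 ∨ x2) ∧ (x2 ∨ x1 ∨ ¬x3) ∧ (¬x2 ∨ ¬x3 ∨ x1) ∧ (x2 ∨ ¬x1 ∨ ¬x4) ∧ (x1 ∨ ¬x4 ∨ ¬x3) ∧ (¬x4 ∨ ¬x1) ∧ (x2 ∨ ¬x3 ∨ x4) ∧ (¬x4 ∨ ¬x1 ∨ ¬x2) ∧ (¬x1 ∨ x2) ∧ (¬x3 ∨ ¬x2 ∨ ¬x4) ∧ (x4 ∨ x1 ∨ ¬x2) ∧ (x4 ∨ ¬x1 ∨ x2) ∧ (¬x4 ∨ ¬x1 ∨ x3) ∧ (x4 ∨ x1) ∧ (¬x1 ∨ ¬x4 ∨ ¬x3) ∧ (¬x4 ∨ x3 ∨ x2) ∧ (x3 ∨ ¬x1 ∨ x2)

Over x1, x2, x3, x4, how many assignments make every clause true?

3

There are 2^4 = 16 truth assignments over (x1, x2, x3, x4).
Check each against the 20 clauses (columns in the order x1, x2, x3, x4):
  F F F F  ✗ fails (x2 ∨ x4)
  F F F T  ✗ fails (x3 ∨ x1 ∨ x2)
  F F T F  ✗ fails (x2 ∨ x4)
  F F T T  ✗ fails (x2 ∨ ¬x4 ∨ x1)
  F T F F  ✗ fails (x4 ∨ x1 ∨ ¬x2)
  F T F T  ✓ satisfies all
  F T T F  ✗ fails (¬x2 ∨ ¬x3 ∨ x1)
  F T T T  ✗ fails (¬x2 ∨ ¬x3 ∨ x1)
  T F F F  ✗ fails (x2 ∨ x4)
  T F F T  ✗ fails (x3 ∨ x2)
  T F T F  ✗ fails (x2 ∨ x4)
  T F T T  ✗ fails (x2 ∨ ¬x1 ∨ ¬x4)
  T T F F  ✓ satisfies all
  T T F T  ✗ fails (¬x4 ∨ ¬x1)
  T T T F  ✓ satisfies all
  T T T T  ✗ fails (¬x4 ∨ ¬x1)
3 of the 16 rows are models.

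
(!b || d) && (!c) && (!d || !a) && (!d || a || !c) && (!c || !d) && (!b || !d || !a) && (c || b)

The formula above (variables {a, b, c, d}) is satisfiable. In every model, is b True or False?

Suppose b = false.
From the singleton clause (!c), c = false.
But (c) is also a unit clause — contradiction.
So every satisfying assignment has b = True.

True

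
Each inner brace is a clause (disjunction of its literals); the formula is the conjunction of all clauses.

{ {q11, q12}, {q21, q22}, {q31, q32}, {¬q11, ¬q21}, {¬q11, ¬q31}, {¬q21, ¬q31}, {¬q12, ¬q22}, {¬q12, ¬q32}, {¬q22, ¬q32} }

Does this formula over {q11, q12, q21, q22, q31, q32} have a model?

Suppose q11 = True.
From the singleton clause (¬q21), q21 = False.
From the singleton clause (q22), q22 = True.
From the singleton clause (¬q31), q31 = False.
From the singleton clause (q32), q32 = True.
That conflicts with the unit clause (¬q32).
That branch fails; take q11 = False instead.
From the singleton clause (q12), q12 = True.
From the singleton clause (¬q22), q22 = False.
From the singleton clause (q21), q21 = True.
From the singleton clause (¬q31), q31 = False.
From the singleton clause (q32), q32 = True.
That conflicts with the unit clause (¬q32).
Neither q11 = True nor q11 = False works.
No assignment satisfies every clause.

No, unsatisfiable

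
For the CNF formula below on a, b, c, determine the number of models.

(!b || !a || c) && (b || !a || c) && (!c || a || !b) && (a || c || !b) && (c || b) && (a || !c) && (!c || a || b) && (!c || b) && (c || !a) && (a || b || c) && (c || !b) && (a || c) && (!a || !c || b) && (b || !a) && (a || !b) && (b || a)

There are 2^3 = 8 truth assignments over (a, b, c).
Check each against the 16 clauses (columns in the order a, b, c):
  F F F  ✗ fails (c || b)
  F F T  ✗ fails (a || !c)
  F T F  ✗ fails (a || c || !b)
  F T T  ✗ fails (!c || a || !b)
  T F F  ✗ fails (b || !a || c)
  T F T  ✗ fails (!c || b)
  T T F  ✗ fails (!b || !a || c)
  T T T  ✓ satisfies all
1 of the 8 rows is a model.

1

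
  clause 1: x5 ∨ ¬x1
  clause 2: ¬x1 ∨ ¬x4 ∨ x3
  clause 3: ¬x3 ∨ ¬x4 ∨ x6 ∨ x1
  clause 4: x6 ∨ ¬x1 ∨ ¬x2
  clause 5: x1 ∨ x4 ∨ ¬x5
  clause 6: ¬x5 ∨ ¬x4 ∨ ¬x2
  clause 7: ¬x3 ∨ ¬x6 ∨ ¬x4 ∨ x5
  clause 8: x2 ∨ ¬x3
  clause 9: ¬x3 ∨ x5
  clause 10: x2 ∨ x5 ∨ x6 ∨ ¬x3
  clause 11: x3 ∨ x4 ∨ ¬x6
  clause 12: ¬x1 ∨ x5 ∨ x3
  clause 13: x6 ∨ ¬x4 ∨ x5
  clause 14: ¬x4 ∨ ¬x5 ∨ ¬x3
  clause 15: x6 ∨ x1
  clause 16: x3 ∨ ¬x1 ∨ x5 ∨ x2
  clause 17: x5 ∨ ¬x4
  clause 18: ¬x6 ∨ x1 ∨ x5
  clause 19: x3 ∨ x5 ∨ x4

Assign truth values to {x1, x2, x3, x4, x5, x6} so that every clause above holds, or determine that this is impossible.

Try x5 = True.
Try x1 = True.
Try x4 = False.
Try x6 = True.
Unit clause (x3) forces x3 = True.
Unit clause (x2) forces x2 = True.
All clauses are satisfied.

x1: True, x2: True, x3: True, x4: False, x5: True, x6: True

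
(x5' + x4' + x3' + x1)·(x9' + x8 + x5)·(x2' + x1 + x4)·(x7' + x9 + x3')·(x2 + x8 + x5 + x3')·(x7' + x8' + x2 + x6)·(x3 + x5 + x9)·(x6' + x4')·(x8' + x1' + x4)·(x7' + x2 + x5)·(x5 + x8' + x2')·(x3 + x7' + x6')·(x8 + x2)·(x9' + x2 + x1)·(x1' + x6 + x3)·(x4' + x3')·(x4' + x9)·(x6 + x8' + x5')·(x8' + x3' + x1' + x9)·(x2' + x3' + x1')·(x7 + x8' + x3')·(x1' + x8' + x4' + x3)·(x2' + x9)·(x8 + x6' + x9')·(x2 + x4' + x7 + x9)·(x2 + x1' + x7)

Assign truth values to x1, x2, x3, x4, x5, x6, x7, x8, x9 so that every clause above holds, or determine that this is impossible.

x1: 0, x2: 1, x3: 0, x4: 1, x5: 1, x6: 0, x7: 1, x8: 0, x9: 1

Branch on x6: set x6 = 0.
Branch on x8: set x8 = 0.
The clause (x2) is unit, so x2 = 1.
The clause (x9) is unit, so x9 = 1.
The clause (x5) is unit, so x5 = 1.
Branch on x1: set x1 = 0.
The clause (x4) is unit, so x4 = 1.
The clause (x3') is unit, so x3 = 0.
Every clause is now satisfied; x7 is unconstrained.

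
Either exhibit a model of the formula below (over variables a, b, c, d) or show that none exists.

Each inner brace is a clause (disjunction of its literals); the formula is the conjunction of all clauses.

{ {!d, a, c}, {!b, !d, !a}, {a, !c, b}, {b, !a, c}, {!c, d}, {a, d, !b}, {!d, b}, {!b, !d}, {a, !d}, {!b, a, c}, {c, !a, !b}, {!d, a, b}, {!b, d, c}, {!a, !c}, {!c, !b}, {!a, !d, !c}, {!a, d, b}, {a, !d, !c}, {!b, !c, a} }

Suppose c = false.
Suppose d = false.
The clause (!b) is unit, so b = false.
The clause (!a) is unit, so a = false.
Every clause now holds.

a=false,  b=false,  c=false,  d=false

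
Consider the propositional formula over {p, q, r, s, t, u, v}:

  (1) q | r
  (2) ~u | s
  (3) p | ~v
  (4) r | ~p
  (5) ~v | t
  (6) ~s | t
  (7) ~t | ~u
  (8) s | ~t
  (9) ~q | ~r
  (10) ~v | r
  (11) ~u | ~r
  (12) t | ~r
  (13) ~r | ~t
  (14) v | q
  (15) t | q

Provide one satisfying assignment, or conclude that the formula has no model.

p: 0,  q: 1,  r: 0,  s: 0,  t: 0,  u: 0,  v: 0

Case q = 1:
(~r) alone gives r = 0.
(~p) alone gives p = 0.
(~v) alone gives v = 0.
Case u = 0:
Case s = 0:
(~t) alone gives t = 0.
This assignment satisfies each clause.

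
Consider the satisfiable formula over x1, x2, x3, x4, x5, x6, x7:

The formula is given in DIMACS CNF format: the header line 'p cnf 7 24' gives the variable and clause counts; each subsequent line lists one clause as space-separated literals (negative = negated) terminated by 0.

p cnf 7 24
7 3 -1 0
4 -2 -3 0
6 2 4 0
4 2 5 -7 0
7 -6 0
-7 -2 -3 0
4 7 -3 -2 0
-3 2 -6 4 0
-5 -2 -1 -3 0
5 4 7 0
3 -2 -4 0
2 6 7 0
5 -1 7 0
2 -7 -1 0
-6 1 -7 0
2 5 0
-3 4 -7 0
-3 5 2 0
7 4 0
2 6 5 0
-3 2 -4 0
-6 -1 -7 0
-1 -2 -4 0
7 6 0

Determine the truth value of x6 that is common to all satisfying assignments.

False

Suppose x6 = True.
Unit clause (x7) forces x7 = True.
Unit clause (x1) forces x1 = True.
But (¬x1) is also a unit clause — contradiction.
So every satisfying assignment has x6 = False.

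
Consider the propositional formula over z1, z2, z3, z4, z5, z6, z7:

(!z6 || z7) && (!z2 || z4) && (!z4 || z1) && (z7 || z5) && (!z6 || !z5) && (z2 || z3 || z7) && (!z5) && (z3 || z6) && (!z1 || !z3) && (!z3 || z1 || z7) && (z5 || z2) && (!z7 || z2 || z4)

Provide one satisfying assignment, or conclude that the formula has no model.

(!z5) alone gives z5 = false.
(z7) alone gives z7 = true.
(z2) alone gives z2 = true.
(z4) alone gives z4 = true.
(z1) alone gives z1 = true.
(!z3) alone gives z3 = false.
(z6) alone gives z6 = true.
This assignment satisfies each clause.

z1=true, z2=true, z3=false, z4=true, z5=false, z6=true, z7=true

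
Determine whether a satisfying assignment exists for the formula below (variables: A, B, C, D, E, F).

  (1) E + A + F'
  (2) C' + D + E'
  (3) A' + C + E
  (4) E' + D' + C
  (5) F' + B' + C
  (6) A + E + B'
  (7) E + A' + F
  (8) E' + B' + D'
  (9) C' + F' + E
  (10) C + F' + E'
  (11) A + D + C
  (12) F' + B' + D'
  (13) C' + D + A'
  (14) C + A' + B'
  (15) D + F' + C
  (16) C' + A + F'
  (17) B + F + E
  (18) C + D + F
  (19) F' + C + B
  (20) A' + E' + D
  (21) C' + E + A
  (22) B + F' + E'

Yes

Try E = 1.
Try C = 1.
Unit clause (D) forces D = 1.
Unit clause (B') forces B = 0.
Unit clause (F') forces F = 0.
All clauses hold; A can take either value.
A satisfying assignment: A ↦ 1; B ↦ 0; C ↦ 1; D ↦ 1; E ↦ 1; F ↦ 0.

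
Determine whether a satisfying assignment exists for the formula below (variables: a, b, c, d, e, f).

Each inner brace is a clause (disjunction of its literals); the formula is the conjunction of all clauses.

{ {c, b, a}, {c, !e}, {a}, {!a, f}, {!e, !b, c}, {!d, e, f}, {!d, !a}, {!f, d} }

Unit clause (a) forces a = true.
Unit clause (f) forces f = true.
Unit clause (!d) forces d = false.
That conflicts with the unit clause (d).
No assignment satisfies every clause.

Unsatisfiable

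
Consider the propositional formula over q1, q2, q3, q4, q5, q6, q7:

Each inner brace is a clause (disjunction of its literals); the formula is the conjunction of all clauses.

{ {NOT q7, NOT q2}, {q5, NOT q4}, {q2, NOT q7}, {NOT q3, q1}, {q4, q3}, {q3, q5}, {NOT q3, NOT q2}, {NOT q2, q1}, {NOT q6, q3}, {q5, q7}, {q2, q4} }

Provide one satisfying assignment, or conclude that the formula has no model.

q1 ↦ true,  q2 ↦ false,  q3 ↦ false,  q4 ↦ true,  q5 ↦ true,  q6 ↦ false,  q7 ↦ false

Suppose q7 = false.
From the singleton clause (q5), q5 = true.
Suppose q3 = false.
From the singleton clause (q4), q4 = true.
From the singleton clause (NOT q6), q6 = false.
Suppose q2 = false.
No clause remains; q1 is free.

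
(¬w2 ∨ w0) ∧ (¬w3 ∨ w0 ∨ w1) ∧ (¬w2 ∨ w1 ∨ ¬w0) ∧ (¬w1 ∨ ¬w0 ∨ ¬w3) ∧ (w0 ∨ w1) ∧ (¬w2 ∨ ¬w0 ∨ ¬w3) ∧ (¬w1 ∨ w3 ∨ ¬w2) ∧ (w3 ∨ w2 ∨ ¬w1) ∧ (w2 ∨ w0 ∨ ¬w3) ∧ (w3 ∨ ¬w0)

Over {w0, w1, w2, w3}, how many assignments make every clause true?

1

There are 2^4 = 16 truth assignments over (w0, w1, w2, w3).
Split on w3. With w3 = True, the clauses containing w3 are satisfied and ¬w3 drops from the rest; 1 of the 2^3 = 8 assignments to the other variables satisfy what remains.
With w3 = False, by the same count on the reduced clause set, 0 assignments work.
(One model: w0=T, w1=F, w2=F, w3=T.)
Total: 1 + 0 = 1.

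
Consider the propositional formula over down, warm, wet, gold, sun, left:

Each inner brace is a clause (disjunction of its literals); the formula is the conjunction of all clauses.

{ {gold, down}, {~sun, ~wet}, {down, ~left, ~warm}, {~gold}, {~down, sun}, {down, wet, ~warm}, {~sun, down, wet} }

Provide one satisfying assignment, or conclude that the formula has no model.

down ↦ 1,  warm ↦ 0,  wet ↦ 0,  gold ↦ 0,  sun ↦ 1,  left ↦ 0

From the singleton clause (~gold), gold = 0.
From the singleton clause (down), down = 1.
From the singleton clause (sun), sun = 1.
From the singleton clause (~wet), wet = 0.
All clauses hold; warm, left can take either value.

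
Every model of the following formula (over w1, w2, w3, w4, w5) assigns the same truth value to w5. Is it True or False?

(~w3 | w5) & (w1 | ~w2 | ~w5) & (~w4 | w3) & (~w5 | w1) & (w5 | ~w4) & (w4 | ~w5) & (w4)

Suppose w5 = 0.
(~w3) alone gives w3 = 0.
(~w4) alone gives w4 = 0.
Now (w4) is unsatisfied and unit — conflict.
So every satisfying assignment has w5 = True.

True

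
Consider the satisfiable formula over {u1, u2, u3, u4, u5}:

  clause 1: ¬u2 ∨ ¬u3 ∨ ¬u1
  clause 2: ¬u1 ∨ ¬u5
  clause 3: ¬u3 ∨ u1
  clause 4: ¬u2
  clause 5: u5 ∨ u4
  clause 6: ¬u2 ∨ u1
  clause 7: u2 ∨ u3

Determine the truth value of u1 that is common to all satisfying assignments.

True

Suppose u1 = False.
The clause (¬u3) is unit, so u3 = False.
The clause (¬u2) is unit, so u2 = False.
Now (u2) is unsatisfied and unit — conflict.
So every satisfying assignment has u1 = True.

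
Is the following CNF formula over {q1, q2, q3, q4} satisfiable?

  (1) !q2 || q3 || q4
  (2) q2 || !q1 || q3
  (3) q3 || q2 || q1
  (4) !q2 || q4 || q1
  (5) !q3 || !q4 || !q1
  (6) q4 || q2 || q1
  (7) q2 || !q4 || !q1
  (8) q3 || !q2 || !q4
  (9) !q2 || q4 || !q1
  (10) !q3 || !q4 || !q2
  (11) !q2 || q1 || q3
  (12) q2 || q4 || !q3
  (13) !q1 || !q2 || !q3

Yes

Suppose q2 = false.
Suppose q1 = false.
(q3) alone gives q3 = true.
(q4) alone gives q4 = true.
All clauses are satisfied.
A satisfying assignment: q1=false; q2=false; q3=true; q4=true.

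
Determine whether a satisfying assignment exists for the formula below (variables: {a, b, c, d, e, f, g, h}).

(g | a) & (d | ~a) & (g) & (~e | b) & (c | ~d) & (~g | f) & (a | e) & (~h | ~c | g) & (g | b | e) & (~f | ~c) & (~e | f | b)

From the singleton clause (g), g = 1.
From the singleton clause (f), f = 1.
From the singleton clause (~c), c = 0.
From the singleton clause (~d), d = 0.
From the singleton clause (~a), a = 0.
From the singleton clause (e), e = 1.
From the singleton clause (b), b = 1.
Every clause is now satisfied; h is unconstrained.
A satisfying assignment: a=0; b=1; c=0; d=0; e=1; f=1; g=1; h=0.

Yes, satisfiable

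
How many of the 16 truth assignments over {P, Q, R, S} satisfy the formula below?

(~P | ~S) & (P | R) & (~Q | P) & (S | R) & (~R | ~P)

2

There are 2^4 = 16 truth assignments over (P, Q, R, S).
Split on Q. With Q = 1, the clauses containing Q are satisfied and ~Q drops from the rest; 0 of the 2^3 = 8 assignments to the other variables satisfy what remains.
With Q = 0, by the same count on the reduced clause set, 2 assignments work.
(One model: P=F, Q=F, R=T, S=F.)
Total: 0 + 2 = 2.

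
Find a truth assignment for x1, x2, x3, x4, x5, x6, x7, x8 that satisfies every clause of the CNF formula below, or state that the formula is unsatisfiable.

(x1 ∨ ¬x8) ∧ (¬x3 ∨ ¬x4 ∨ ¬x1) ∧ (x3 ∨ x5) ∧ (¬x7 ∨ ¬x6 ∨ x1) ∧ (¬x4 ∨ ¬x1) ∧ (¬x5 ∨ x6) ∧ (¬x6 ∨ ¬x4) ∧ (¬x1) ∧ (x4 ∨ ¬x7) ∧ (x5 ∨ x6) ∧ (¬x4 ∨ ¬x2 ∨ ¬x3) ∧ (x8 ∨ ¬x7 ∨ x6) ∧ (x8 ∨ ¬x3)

Unit clause (¬x1) forces x1 = False.
Unit clause (¬x8) forces x8 = False.
Unit clause (¬x3) forces x3 = False.
Unit clause (x5) forces x5 = True.
Unit clause (x6) forces x6 = True.
Unit clause (¬x7) forces x7 = False.
Unit clause (¬x4) forces x4 = False.
No clause remains; x2 is free.

x1: False; x2: True; x3: False; x4: False; x5: True; x6: True; x7: False; x8: False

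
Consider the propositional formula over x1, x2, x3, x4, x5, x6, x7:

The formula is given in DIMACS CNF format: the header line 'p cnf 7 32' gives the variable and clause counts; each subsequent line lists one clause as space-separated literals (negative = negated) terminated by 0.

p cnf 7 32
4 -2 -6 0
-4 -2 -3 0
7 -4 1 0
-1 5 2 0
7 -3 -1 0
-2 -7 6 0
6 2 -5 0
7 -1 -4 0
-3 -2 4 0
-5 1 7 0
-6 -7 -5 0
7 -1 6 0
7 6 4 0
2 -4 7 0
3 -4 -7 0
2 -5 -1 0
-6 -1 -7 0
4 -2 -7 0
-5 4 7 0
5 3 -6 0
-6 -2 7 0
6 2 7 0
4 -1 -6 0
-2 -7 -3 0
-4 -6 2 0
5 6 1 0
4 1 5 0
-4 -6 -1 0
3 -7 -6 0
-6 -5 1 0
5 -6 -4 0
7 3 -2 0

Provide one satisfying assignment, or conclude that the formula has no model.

UNSATISFIABLE

Suppose x4 = True.
Suppose x2 = False.
(x7) alone gives x7 = True.
(x3) alone gives x3 = True.
(¬x6) alone gives x6 = False.
(¬x5) alone gives x5 = False.
(¬x1) alone gives x1 = False.
That conflicts with the unit clause (x1).
Backtrack on x2: now try x2 = True.
(¬x3) alone gives x3 = False.
(¬x7) alone gives x7 = False.
That conflicts with the unit clause (x7).
Either choice for x2 ends in contradiction.
Backtrack on x4: now try x4 = False.
Suppose x2 = False.
Suppose x1 = False.
(x5) alone gives x5 = True.
(x6) alone gives x6 = True.
That conflicts with the unit clause (¬x6).
Backtrack on x1: now try x1 = True.
(x5) alone gives x5 = True.
That conflicts with the unit clause (¬x5).
Either choice for x1 ends in contradiction.
Backtrack on x2: now try x2 = True.
(¬x6) alone gives x6 = False.
(¬x7) alone gives x7 = False.
That conflicts with the unit clause (x7).
Either choice for x2 ends in contradiction.
Either choice for x4 ends in contradiction.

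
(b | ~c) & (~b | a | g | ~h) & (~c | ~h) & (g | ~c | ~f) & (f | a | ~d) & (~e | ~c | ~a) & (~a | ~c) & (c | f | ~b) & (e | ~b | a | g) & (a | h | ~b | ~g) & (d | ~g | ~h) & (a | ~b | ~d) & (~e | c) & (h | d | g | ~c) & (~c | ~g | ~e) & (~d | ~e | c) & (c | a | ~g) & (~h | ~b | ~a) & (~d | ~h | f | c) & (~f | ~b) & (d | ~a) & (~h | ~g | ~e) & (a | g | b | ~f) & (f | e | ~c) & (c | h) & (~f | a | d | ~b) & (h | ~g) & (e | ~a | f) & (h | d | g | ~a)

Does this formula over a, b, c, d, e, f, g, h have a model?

Branch on b: set b = 0.
The clause (~c) is unit, so c = 0.
The clause (~e) is unit, so e = 0.
The clause (h) is unit, so h = 1.
Branch on d: set d = 1.
The clause (f) is unit, so f = 1.
Branch on a: set a = 1.
Every clause is now satisfied; g is unconstrained.
A satisfying assignment: a ↦ 1,  b ↦ 0,  c ↦ 0,  d ↦ 1,  e ↦ 0,  f ↦ 1,  g ↦ 1,  h ↦ 1.

Yes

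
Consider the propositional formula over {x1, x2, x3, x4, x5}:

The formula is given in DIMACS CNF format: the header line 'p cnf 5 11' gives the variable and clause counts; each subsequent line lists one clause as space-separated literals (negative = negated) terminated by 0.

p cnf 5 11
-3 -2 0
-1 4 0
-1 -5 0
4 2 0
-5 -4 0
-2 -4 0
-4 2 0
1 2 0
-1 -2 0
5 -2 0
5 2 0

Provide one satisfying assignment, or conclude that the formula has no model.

x1 ↦ False, x2 ↦ True, x3 ↦ False, x4 ↦ False, x5 ↦ True

Suppose x3 = False.
Suppose x1 = False.
(x2) alone gives x2 = True.
(¬x4) alone gives x4 = False.
(x5) alone gives x5 = True.
This assignment satisfies each clause.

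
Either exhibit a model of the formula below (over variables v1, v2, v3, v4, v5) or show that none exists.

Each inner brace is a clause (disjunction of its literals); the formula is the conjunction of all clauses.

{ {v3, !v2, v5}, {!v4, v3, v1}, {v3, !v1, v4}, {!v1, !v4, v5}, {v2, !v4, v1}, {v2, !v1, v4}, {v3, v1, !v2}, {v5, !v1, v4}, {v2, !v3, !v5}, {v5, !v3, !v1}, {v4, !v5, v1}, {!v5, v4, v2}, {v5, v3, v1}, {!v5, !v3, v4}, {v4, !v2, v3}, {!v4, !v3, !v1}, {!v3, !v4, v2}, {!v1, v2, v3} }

v1=true; v2=true; v3=false; v4=true; v5=true

Branch on v3: set v3 = false.
Branch on v2: set v2 = true.
The clause (v5) is unit, so v5 = true.
The clause (v1) is unit, so v1 = true.
The clause (v4) is unit, so v4 = true.
This assignment satisfies each clause.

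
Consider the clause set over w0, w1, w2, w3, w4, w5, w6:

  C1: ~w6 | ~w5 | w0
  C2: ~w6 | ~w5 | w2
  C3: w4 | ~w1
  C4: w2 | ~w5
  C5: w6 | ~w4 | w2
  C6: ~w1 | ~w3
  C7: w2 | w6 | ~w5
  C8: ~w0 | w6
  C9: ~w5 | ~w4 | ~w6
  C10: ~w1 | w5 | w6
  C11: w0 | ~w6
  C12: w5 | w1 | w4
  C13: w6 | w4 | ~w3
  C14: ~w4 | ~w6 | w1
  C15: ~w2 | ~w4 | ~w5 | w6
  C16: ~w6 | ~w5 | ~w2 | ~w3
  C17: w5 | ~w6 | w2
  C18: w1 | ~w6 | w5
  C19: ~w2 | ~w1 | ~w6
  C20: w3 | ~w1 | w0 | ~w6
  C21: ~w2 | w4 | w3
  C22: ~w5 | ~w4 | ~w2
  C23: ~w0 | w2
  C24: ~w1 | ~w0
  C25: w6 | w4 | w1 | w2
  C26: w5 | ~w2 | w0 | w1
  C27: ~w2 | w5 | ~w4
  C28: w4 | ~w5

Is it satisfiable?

Suppose w4 = 1.
Suppose w2 = 1.
(~w5) alone gives w5 = 0.
That conflicts with the unit clause (w5).
Backtrack on w2: now try w2 = 0.
(~w5) alone gives w5 = 0.
(w6) alone gives w6 = 1.
That conflicts with the unit clause (~w6).
Either choice for w2 ends in contradiction.
Backtrack on w4: now try w4 = 0.
(~w1) alone gives w1 = 0.
(w5) alone gives w5 = 1.
That conflicts with the unit clause (~w5).
Either choice for w4 ends in contradiction.
No assignment satisfies every clause.

No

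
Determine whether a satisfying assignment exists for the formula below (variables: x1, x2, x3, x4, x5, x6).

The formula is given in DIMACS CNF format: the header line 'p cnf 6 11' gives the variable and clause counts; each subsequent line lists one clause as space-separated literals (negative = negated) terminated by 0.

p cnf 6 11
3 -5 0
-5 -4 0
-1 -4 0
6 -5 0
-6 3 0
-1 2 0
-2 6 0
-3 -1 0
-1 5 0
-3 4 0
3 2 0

Satisfiable

Case x3 = True:
Unit clause (¬x1) forces x1 = False.
Unit clause (x4) forces x4 = True.
Unit clause (¬x5) forces x5 = False.
Case x2 = False:
No clause remains; x6 is free.
A satisfying assignment: x1: False,  x2: False,  x3: True,  x4: True,  x5: False,  x6: False.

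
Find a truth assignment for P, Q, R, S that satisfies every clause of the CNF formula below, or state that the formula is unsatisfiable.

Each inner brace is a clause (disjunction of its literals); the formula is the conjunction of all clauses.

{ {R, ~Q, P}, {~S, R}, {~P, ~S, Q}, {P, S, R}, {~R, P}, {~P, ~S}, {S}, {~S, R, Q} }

The clause (S) is unit, so S = 1.
The clause (R) is unit, so R = 1.
The clause (P) is unit, so P = 1.
Now (~P) is unsatisfied and unit — conflict.

UNSATISFIABLE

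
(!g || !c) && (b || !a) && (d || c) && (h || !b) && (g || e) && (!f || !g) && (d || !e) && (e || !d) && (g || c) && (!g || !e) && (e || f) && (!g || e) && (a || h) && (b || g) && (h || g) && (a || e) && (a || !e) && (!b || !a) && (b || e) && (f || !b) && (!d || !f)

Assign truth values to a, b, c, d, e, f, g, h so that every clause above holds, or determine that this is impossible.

UNSATISFIABLE

Suppose g = false.
The clause (e) is unit, so e = true.
The clause (d) is unit, so d = true.
The clause (c) is unit, so c = true.
The clause (b) is unit, so b = true.
The clause (h) is unit, so h = true.
The clause (a) is unit, so a = true.
That conflicts with the unit clause (!a).
So g must be the other value — set g = true.
The clause (!c) is unit, so c = false.
The clause (d) is unit, so d = true.
The clause (!f) is unit, so f = false.
The clause (e) is unit, so e = true.
That conflicts with the unit clause (!e).
Neither g = true nor g = false works.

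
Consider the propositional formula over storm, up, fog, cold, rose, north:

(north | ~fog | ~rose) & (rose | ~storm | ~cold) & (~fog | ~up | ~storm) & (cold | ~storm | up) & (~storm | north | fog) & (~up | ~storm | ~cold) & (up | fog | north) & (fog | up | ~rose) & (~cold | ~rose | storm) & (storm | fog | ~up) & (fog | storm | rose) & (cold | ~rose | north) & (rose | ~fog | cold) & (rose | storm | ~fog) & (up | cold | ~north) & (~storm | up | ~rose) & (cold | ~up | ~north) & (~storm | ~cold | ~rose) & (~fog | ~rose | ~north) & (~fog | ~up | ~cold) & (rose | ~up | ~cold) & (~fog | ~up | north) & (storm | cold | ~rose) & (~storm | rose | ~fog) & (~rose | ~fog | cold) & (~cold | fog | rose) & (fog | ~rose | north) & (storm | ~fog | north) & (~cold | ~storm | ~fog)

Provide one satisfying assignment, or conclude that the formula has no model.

UNSATISFIABLE

Try north = 1.
Try up = 1.
(cold) alone gives cold = 1.
(~storm) alone gives storm = 0.
(~rose) alone gives rose = 0.
Now (rose) is unsatisfied and unit — conflict.
Undo up and try up = 0.
(cold) alone gives cold = 1.
Try rose = 1.
(fog) alone gives fog = 1.
Now (~fog) is unsatisfied and unit — conflict.
Undo rose and try rose = 0.
(~storm) alone gives storm = 0.
(fog) alone gives fog = 1.
Now (~fog) is unsatisfied and unit — conflict.
Either choice for rose ends in contradiction.
Either choice for up ends in contradiction.
Undo north and try north = 0.
Try fog = 0.
(~storm) alone gives storm = 0.
(up) alone gives up = 1.
Now (~up) is unsatisfied and unit — conflict.
Undo fog and try fog = 1.
(~rose) alone gives rose = 0.
(cold) alone gives cold = 1.
(~storm) alone gives storm = 0.
Now (storm) is unsatisfied and unit — conflict.
Either choice for fog ends in contradiction.
Either choice for north ends in contradiction.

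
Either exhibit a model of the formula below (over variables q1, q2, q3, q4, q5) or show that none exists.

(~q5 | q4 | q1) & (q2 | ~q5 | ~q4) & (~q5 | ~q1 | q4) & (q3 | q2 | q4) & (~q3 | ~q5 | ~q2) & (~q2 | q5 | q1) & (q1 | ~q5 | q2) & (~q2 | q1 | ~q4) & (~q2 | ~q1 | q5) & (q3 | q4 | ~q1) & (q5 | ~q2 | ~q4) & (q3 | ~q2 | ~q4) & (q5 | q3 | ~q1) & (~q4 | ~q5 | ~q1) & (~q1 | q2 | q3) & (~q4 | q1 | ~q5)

q1 ↦ 0,  q2 ↦ 0,  q3 ↦ 0,  q4 ↦ 1,  q5 ↦ 0

Case q5 = 0:
Case q2 = 0:
Case q3 = 0:
From the singleton clause (q4), q4 = 1.
From the singleton clause (~q1), q1 = 0.
Every clause now holds.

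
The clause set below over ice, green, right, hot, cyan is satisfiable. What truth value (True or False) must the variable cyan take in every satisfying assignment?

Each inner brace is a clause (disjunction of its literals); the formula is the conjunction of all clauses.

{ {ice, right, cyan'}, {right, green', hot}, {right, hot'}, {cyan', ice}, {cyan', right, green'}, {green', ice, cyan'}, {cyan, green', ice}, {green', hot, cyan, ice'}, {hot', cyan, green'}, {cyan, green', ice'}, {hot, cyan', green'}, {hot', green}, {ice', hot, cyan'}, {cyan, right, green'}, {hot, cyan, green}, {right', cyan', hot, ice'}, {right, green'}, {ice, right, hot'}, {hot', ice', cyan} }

Suppose cyan = 0.
Case right = 1:
Case green = 0:
The clause (hot') is unit, so hot = 0.
Now (hot) is unsatisfied and unit — conflict.
Undo green and try green = 1.
The clause (ice) is unit, so ice = 1.
Now (ice') is unsatisfied and unit — conflict.
Neither green = 1 nor green = 0 works.
Undo right and try right = 0.
The clause (hot') is unit, so hot = 0.
The clause (green') is unit, so green = 0.
Now (green) is unsatisfied and unit — conflict.
Neither right = 1 nor right = 0 works.
So every satisfying assignment has cyan = True.

True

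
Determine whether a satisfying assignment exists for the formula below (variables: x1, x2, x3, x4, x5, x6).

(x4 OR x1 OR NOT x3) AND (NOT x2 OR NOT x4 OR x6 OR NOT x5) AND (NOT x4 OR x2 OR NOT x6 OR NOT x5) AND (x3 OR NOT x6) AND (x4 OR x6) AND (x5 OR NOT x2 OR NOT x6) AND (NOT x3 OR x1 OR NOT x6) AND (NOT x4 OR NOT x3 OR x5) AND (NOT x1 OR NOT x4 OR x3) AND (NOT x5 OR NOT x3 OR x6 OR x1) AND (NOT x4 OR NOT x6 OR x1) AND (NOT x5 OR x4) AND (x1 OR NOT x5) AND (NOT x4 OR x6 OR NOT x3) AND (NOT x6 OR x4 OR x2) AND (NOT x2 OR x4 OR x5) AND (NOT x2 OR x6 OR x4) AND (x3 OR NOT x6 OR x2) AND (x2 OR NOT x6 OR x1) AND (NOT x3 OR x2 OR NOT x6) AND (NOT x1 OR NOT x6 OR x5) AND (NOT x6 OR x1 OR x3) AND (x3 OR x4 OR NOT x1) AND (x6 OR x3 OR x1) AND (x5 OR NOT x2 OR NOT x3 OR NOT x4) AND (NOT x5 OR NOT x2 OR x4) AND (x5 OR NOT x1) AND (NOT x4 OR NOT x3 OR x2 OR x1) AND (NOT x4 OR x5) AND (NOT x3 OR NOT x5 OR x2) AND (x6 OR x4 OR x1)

Yes, satisfiable

Case x3 = true:
Case x4 = true:
Unit clause (x5) forces x5 = true.
Unit clause (x1) forces x1 = true.
Unit clause (x6) forces x6 = true.
Unit clause (x2) forces x2 = true.
Every clause now holds.
A satisfying assignment: x1: true; x2: true; x3: true; x4: true; x5: true; x6: true.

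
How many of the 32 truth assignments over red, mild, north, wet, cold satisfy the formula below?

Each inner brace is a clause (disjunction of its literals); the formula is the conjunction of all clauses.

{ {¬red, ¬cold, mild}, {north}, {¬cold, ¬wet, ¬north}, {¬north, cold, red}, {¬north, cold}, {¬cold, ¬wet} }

3

There are 2^5 = 32 truth assignments over (red, mild, north, wet, cold).
Split on cold. With cold = True, the clauses containing cold are satisfied and ¬cold drops from the rest; 3 of the 2^4 = 16 assignments to the other variables satisfy what remains.
With cold = False, by the same count on the reduced clause set, 0 assignments work.
Total: 3 + 0 = 3.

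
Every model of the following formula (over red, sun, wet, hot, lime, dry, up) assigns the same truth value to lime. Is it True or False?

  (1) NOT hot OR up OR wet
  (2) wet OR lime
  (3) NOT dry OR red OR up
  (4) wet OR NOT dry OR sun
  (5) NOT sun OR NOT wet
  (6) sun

Suppose lime = false.
(wet) alone gives wet = true.
(NOT sun) alone gives sun = false.
That conflicts with the unit clause (sun).
So every satisfying assignment has lime = True.

True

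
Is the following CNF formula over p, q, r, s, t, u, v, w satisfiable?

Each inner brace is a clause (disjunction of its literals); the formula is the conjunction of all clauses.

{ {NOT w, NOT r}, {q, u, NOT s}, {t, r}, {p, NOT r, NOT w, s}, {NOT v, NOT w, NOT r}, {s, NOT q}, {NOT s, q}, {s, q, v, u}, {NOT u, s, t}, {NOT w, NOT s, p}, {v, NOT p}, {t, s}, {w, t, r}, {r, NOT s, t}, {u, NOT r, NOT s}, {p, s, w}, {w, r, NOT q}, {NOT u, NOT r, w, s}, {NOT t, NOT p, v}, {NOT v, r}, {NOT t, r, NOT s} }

Yes, satisfiable

Branch on w: set w = false.
Branch on t: set t = true.
Branch on s: set s = true.
(q) alone gives q = true.
(r) alone gives r = true.
(u) alone gives u = true.
Branch on v: set v = false.
(NOT p) alone gives p = false.
This assignment satisfies each clause.
A satisfying assignment: p=false; q=true; r=true; s=true; t=true; u=true; v=false; w=false.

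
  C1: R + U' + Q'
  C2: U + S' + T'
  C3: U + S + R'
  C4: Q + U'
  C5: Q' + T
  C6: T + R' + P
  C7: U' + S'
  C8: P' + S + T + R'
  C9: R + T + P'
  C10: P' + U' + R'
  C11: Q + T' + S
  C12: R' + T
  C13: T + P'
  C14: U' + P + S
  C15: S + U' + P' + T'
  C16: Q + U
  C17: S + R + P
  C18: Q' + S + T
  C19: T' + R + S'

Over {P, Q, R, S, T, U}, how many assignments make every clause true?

1

There are 2^6 = 64 truth assignments over (P, Q, R, S, T, U).
Split on U. With U = 1, the clauses containing U are satisfied and U' drops from the rest; 0 of the 2^5 = 32 assignments to the other variables satisfy what remains.
With U = 0, by the same count on the reduced clause set, 1 assignment works.
(One model: P=T, Q=T, R=F, S=F, T=T, U=F.)
Total: 0 + 1 = 1.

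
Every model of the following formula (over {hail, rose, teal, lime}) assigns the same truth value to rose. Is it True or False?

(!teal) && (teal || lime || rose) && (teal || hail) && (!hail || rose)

True

Suppose rose = false.
From the singleton clause (!teal), teal = false.
From the singleton clause (lime), lime = true.
From the singleton clause (hail), hail = true.
That conflicts with the unit clause (!hail).
So every satisfying assignment has rose = True.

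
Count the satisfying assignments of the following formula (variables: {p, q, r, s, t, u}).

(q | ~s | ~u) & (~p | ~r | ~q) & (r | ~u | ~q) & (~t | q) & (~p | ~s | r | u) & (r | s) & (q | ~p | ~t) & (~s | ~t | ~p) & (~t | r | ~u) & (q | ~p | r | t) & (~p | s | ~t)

17

There are 2^6 = 64 truth assignments over (p, q, r, s, t, u).
Split on u. With u = 1, the clauses containing u are satisfied and ~u drops from the rest; 6 of the 2^5 = 32 assignments to the other variables satisfy what remains.
With u = 0, by the same count on the reduced clause set, 11 assignments work.
(One model: p=F, q=F, r=F, s=T, t=F, u=F.)
Total: 6 + 11 = 17.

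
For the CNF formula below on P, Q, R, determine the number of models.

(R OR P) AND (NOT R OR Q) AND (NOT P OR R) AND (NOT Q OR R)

There are 2^3 = 8 truth assignments over (P, Q, R).
Check each against the 4 clauses (columns in the order P, Q, R):
  F F F  ✗ fails (R OR P)
  F F T  ✗ fails (NOT R OR Q)
  F T F  ✗ fails (R OR P)
  F T T  ✓ satisfies all
  T F F  ✗ fails (NOT P OR R)
  T F T  ✗ fails (NOT R OR Q)
  T T F  ✗ fails (NOT P OR R)
  T T T  ✓ satisfies all
2 of the 8 rows are models.

2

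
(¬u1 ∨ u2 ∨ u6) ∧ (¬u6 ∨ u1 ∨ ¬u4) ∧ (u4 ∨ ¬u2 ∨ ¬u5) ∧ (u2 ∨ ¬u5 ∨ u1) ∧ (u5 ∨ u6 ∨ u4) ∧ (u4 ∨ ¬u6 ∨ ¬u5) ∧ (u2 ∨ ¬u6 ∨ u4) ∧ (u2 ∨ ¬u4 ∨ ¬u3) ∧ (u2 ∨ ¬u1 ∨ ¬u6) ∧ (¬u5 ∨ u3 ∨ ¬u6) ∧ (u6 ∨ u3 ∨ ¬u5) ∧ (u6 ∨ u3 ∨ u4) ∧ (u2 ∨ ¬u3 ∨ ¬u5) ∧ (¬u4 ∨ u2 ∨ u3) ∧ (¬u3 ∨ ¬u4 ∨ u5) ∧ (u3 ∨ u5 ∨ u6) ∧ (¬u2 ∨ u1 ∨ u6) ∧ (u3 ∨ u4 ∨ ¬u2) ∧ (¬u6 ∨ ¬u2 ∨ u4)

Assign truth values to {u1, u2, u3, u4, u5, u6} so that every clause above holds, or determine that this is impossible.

Try u1 = True.
Try u2 = True.
Try u4 = True.
Try u3 = True.
The clause (u5) is unit, so u5 = True.
No clause remains; u6 is free.

u1: True,  u2: True,  u3: True,  u4: True,  u5: True,  u6: True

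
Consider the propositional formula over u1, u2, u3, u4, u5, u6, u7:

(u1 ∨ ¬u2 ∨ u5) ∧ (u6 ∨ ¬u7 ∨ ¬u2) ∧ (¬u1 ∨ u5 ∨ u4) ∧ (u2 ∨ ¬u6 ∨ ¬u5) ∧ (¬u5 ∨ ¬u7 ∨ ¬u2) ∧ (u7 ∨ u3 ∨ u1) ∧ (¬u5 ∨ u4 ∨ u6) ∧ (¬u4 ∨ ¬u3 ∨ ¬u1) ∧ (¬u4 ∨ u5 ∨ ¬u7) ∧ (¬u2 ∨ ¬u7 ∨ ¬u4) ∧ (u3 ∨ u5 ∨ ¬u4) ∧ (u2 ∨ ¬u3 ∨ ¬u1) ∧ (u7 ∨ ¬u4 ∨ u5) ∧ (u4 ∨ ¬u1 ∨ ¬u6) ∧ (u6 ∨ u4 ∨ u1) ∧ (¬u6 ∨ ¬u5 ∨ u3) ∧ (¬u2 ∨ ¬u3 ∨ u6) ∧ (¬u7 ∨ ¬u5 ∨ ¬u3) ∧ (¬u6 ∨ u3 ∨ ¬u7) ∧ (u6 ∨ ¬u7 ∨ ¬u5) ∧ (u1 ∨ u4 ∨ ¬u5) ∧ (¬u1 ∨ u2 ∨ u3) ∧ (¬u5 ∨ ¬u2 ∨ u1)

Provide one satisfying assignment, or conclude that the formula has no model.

u1 ↦ True; u2 ↦ True; u3 ↦ False; u4 ↦ True; u5 ↦ True; u6 ↦ False; u7 ↦ False

Try u1 = True.
Try u5 = True.
Try u2 = True.
(¬u7) alone gives u7 = False.
Try u4 = True.
(¬u3) alone gives u3 = False.
(¬u6) alone gives u6 = False.
This assignment satisfies each clause.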